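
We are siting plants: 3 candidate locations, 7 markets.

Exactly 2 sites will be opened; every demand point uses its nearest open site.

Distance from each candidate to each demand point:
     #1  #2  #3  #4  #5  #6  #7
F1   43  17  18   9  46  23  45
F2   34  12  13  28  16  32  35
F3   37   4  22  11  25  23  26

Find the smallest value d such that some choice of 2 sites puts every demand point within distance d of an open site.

34

Open {F2, F3}.
  Farthest demand point is #1 at distance 34 (to F2); all others are ≤ 34.
With {F1, F2} the worst case is 35.
With {F1, F3} the worst case is 37.
No size-2 selection achieves below 34.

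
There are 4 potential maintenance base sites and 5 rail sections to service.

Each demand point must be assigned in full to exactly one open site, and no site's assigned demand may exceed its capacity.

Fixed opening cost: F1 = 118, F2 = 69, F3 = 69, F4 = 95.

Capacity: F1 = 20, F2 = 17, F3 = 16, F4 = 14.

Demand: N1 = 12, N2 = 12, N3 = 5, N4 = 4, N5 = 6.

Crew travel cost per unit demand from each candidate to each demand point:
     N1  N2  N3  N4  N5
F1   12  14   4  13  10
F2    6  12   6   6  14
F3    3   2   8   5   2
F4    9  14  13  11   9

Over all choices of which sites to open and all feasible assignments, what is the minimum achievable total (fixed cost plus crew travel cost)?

Open {F2, F3, F4}; cheapest assignment that respects the capacities:
  F2 (cap 17, load 17): N1, N3 — cost 12×6 + 5×6 = 102
  F3 (cap 16, load 16): N2, N4 — cost 12×2 + 4×5 = 44
  F4 (cap 14, load 6): N5 — cost 6×9 = 54
  Shipping 200, fixed 233 → total 433.
  Any other capacity-feasible assignment to {F2, F3, F4} ships for at least 200.
Compare {F1, F2, F3}: its best feasible assignment gives total 452.
Compare {F1, F3, F4}: its best feasible assignment gives total 514.
Every other set of open sites that can feasibly serve all demand totals ≥ 452 even under its best assignment. Minimum: 433.

433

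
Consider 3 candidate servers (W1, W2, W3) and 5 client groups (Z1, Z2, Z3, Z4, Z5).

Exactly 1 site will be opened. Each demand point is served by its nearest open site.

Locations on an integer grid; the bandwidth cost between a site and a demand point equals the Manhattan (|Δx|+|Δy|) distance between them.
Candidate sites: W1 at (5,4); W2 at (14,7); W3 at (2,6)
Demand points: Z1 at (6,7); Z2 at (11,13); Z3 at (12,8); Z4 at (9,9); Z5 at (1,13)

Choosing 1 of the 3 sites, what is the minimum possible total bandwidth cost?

Open {W2}.
  Z1→W2 8, Z2→W2 9, Z3→W2 3, Z4→W2 7, Z5→W2 19  ⇒ total 46.
Compare {W3}: total 51.
Compare {W1}: total 52.

46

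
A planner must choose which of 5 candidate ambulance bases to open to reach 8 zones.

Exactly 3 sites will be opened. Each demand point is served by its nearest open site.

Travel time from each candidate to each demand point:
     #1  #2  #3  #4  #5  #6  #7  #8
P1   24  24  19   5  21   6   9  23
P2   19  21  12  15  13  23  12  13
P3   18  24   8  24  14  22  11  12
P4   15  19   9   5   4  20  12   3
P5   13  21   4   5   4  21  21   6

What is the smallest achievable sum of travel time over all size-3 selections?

63

Open {P1, P4, P5}.
  #1→P5 13, #2→P4 19, #3→P5 4, #4→P1 5, #5→P4 4, #6→P1 6, #7→P1 9, #8→P4 3  ⇒ total 63.
Compare {P1, P2, P5}: total 68.
Compare {P1, P3, P5}: total 68.
No size-3 selection does better; minimum is 63.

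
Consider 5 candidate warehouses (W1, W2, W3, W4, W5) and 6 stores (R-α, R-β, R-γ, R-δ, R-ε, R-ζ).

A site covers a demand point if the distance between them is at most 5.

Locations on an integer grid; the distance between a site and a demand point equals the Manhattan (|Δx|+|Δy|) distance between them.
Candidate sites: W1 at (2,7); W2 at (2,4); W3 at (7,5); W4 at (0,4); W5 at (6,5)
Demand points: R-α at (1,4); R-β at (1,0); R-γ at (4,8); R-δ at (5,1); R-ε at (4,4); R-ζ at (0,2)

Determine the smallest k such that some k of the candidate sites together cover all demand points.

2

Coverage sets (demand points within 5 of each site):
  W1: {R-α, R-γ, R-ε}
  W2: {R-α, R-β, R-ε, R-ζ}
  W3: {R-ε}
  W4: {R-α, R-β, R-ε, R-ζ}
  W5: {R-γ, R-δ, R-ε}
No single site covers all 6 demand points.
But {W2, W5} covers everything, so the minimum is 2.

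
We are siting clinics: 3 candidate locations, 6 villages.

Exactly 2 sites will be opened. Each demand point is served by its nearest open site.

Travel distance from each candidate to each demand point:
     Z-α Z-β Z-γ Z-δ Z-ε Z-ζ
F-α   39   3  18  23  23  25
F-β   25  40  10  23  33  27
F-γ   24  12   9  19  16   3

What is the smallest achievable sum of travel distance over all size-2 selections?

Open {F-α, F-γ}.
  Z-α→F-γ 24, Z-β→F-α 3, Z-γ→F-γ 9, Z-δ→F-γ 19, Z-ε→F-γ 16, Z-ζ→F-γ 3  ⇒ total 74.
Compare {F-β, F-γ}: total 83.
Compare {F-α, F-β}: total 109.

74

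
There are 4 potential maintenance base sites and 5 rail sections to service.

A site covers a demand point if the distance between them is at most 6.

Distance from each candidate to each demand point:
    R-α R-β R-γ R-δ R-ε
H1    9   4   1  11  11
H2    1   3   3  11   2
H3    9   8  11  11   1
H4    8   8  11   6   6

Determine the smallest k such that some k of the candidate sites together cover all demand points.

Coverage sets (demand points within 6 of each site):
  H1: {R-β, R-γ}
  H2: {R-α, R-β, R-γ, R-ε}
  H3: {R-ε}
  H4: {R-δ, R-ε}
No single site covers all 5 demand points.
But {H2, H4} covers everything, so the minimum is 2.

2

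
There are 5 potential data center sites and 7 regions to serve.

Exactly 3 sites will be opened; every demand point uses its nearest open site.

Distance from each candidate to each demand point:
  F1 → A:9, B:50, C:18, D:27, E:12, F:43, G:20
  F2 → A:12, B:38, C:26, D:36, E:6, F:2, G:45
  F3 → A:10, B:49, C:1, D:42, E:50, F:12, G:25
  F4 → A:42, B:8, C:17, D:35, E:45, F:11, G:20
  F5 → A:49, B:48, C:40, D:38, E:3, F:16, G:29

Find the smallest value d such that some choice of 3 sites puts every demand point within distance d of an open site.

27

Open {F1, F2, F4}.
  Farthest demand point is D at distance 27 (to F1); all others are ≤ 27.
With {F1, F3, F4} the worst case is 27.
With {F1, F4, F5} the worst case is 27.
No size-3 selection achieves below 27.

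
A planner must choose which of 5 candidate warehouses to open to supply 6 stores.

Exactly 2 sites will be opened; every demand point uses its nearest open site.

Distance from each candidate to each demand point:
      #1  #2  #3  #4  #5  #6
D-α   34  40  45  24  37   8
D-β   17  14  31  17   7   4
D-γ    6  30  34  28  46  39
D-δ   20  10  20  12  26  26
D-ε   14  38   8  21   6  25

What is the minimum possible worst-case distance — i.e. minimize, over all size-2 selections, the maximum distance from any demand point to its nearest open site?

17

Open {D-β, D-ε}.
  Farthest demand point is #4 at distance 17 (to D-β); all others are ≤ 17.
With {D-β, D-δ} the worst case is 20.
With {D-δ, D-ε} the worst case is 25.
No size-2 selection achieves below 17.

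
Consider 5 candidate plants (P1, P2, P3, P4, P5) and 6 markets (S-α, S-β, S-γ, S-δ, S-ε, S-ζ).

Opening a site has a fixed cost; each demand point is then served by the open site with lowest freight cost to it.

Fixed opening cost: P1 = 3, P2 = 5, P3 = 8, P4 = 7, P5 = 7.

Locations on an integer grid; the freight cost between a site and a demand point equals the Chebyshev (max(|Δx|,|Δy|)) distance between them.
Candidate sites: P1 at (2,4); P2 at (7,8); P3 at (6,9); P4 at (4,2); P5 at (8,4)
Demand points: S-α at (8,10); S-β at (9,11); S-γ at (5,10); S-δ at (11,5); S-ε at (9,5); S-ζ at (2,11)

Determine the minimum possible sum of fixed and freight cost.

Open {P2}: assign each demand point to its cheapest open site.
  S-α→P2 2, S-β→P2 3, S-γ→P2 2, S-δ→P2 4, S-ε→P2 3, S-ζ→P2 5
  freight cost 19, fixed 5 → total 24.
Compare {P3}: freight cost 19 + fixed 8 = 27.
Compare {P1, P2}: freight cost 19 + fixed 8 = 27.
Compare {P2, P5}: freight cost 16 + fixed 12 = 28.
All other subsets cost ≥ 27. Minimum total cost: 24.

24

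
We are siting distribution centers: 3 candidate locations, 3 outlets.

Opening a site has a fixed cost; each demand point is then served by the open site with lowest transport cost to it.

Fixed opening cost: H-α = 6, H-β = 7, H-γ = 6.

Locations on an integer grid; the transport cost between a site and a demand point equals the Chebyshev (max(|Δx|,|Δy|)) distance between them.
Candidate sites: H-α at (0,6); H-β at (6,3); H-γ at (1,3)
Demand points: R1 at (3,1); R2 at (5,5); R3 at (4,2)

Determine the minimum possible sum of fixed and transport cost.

Open {H-β}: assign each demand point to its cheapest open site.
  R1→H-β 3, R2→H-β 2, R3→H-β 2
  transport cost 7, fixed 7 → total 14.
Compare {H-γ}: transport cost 9 + fixed 6 = 15.
Compare {H-β, H-γ}: transport cost 6 + fixed 13 = 19.
Compare {H-α}: transport cost 14 + fixed 6 = 20.
All other subsets cost ≥ 15. Minimum total cost: 14.

14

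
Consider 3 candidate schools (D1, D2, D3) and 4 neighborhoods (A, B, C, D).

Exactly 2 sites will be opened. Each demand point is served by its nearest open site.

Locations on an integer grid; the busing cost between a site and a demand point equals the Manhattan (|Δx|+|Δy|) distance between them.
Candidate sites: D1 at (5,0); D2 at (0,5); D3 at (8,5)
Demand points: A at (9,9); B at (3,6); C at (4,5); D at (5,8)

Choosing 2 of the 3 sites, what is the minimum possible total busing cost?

19

Open {D2, D3}.
  A→D3 5, B→D2 4, C→D2 4, D→D3 6  ⇒ total 19.
Compare {D1, D3}: total 21.
Compare {D1, D2}: total 29.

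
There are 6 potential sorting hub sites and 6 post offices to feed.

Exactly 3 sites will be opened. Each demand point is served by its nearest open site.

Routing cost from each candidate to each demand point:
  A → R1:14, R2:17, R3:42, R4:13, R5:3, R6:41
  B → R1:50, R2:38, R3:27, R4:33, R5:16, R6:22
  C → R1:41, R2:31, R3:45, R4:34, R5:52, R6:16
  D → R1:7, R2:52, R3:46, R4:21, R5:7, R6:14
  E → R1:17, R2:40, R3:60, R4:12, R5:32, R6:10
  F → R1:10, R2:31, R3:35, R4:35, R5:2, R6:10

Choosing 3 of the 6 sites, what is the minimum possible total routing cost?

79

Open {A, B, F}.
  R1→F 10, R2→A 17, R3→B 27, R4→A 13, R5→F 2, R6→F 10  ⇒ total 79.
Compare {A, B, D}: total 81.
Compare {A, B, E}: total 83.
No size-3 selection does better; minimum is 79.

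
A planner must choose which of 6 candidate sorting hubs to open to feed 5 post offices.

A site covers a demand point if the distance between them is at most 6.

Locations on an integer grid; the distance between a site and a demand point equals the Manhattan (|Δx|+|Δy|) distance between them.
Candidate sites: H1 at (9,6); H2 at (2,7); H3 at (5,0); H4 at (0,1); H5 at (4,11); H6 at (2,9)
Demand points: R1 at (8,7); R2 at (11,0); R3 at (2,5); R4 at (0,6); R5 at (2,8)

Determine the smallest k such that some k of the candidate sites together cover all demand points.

2

Coverage sets (demand points within 6 of each site):
  H1: {R1}
  H2: {R1, R3, R4, R5}
  H3: {R2}
  H4: {R3, R4}
  H5: {R5}
  H6: {R3, R4, R5}
No single site covers all 5 demand points.
But {H2, H3} covers everything, so the minimum is 2.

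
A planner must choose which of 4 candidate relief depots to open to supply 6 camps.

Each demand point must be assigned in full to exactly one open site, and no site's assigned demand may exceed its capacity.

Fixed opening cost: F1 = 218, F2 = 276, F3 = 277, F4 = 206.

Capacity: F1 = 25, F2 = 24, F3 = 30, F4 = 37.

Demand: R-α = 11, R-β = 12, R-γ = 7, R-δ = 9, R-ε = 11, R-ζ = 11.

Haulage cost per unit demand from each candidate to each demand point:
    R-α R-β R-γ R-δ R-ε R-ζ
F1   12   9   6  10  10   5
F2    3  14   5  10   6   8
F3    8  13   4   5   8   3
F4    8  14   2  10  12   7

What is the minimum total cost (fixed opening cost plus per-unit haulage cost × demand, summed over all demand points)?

Open {F3, F4}; cheapest assignment that respects the capacities:
  F3 (cap 30, load 27): R-γ, R-δ, R-ε — cost 7×4 + 9×5 + 11×8 = 161
  F4 (cap 37, load 34): R-α, R-β, R-ζ — cost 11×8 + 12×14 + 11×7 = 333
  Shipping 494, fixed 483 → total 977.
  Any other capacity-feasible assignment to {F3, F4} ships for at least 494.
Compare {F1, F2, F4}: its best feasible assignment gives total 1066.
Compare {F1, F2, F3}: its best feasible assignment gives total 1084.
Every other set of open sites that can feasibly serve all demand totals ≥ 1066 even under its best assignment. Minimum: 977.

977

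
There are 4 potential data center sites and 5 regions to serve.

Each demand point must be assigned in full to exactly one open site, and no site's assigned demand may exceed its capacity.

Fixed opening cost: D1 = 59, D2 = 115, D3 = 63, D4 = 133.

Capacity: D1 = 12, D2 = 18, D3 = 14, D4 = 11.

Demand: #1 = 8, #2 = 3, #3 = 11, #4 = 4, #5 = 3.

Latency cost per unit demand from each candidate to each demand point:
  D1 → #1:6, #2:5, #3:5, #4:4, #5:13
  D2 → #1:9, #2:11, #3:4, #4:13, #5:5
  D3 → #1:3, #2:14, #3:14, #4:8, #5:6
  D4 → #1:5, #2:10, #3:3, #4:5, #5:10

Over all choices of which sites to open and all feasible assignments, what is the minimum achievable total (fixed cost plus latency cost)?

326

Open {D2, D3}; cheapest assignment that respects the capacities:
  D2 (cap 18, load 17): #2, #3, #5 — cost 3×11 + 11×4 + 3×5 = 92
  D3 (cap 14, load 12): #1, #4 — cost 8×3 + 4×8 = 56
  Shipping 148, fixed 178 → total 326.
  Any other capacity-feasible assignment to {D2, D3} ships for at least 148.
Compare {D1, D2}: its best feasible assignment gives total 330.
Compare {D1, D2, D3}: its best feasible assignment gives total 351.
Every other set of open sites that can feasibly serve all demand totals ≥ 330 even under its best assignment. Minimum: 326.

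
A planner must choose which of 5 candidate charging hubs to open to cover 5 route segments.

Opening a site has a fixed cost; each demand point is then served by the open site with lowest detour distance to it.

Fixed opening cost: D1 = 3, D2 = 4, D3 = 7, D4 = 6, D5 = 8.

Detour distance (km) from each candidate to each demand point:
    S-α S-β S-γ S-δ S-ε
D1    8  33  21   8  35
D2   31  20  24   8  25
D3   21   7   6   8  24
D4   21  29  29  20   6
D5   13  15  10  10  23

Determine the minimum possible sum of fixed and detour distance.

Open {D1, D3, D4}: assign each demand point to its cheapest open site.
  S-α→D1 8, S-β→D3 7, S-γ→D3 6, S-δ→D1 8, S-ε→D4 6
  detour distance 35, fixed 16 → total 51.
Compare {D1, D2, D3, D4}: detour distance 35 + fixed 20 = 55.
Compare {D1, D3, D4, D5}: detour distance 35 + fixed 24 = 59.
Compare {D3, D4}: detour distance 48 + fixed 13 = 61.
All other subsets cost ≥ 55. Minimum total cost: 51.

51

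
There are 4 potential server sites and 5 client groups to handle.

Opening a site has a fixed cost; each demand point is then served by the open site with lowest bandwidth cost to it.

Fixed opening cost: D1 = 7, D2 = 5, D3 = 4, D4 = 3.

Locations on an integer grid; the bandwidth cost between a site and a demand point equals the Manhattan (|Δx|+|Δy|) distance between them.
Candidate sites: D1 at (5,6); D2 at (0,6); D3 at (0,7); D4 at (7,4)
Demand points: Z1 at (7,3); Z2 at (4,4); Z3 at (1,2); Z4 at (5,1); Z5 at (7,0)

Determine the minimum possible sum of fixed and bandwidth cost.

Open {D4}: assign each demand point to its cheapest open site.
  Z1→D4 1, Z2→D4 3, Z3→D4 8, Z4→D4 5, Z5→D4 4
  bandwidth cost 21, fixed 3 → total 24.
Compare {D2, D4}: bandwidth cost 18 + fixed 8 = 26.
Compare {D3, D4}: bandwidth cost 19 + fixed 7 = 26.
Compare {D2, D3, D4}: bandwidth cost 18 + fixed 12 = 30.
All other subsets cost ≥ 26. Minimum total cost: 24.

24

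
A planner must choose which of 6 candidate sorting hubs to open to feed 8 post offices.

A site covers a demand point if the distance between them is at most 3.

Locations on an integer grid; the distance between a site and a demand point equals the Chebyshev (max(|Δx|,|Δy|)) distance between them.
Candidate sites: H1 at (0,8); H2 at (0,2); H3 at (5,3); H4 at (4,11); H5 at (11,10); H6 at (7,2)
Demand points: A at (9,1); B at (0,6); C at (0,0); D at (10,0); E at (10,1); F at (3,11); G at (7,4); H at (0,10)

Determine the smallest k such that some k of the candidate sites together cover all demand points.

3

Coverage sets (demand points within 3 of each site):
  H1: {B, F, H}
  H2: {C}
  H3: {G}
  H4: {F}
  H5: {}
  H6: {A, D, E, G}
No 2 sites suffice: every size-2 union leaves at least one demand point uncovered.
But {H1, H2, H6} covers everything, so the minimum is 3.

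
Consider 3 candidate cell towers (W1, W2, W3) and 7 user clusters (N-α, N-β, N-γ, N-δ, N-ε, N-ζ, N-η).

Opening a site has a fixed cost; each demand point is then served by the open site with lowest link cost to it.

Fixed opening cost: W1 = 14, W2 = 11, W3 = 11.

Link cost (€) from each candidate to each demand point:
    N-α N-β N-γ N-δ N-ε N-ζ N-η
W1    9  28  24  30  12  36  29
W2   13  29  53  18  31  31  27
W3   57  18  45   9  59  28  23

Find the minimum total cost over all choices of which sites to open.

Open {W1, W3}: assign each demand point to its cheapest open site.
  N-α→W1 9, N-β→W3 18, N-γ→W1 24, N-δ→W3 9, N-ε→W1 12, N-ζ→W3 28, N-η→W3 23
  link cost 123, fixed 25 → total 148.
Compare {W1, W2, W3}: link cost 123 + fixed 36 = 159.
Compare {W1, W2}: link cost 149 + fixed 25 = 174.
Compare {W1}: link cost 168 + fixed 14 = 182.
All other subsets cost ≥ 159. Minimum total cost: 148.

148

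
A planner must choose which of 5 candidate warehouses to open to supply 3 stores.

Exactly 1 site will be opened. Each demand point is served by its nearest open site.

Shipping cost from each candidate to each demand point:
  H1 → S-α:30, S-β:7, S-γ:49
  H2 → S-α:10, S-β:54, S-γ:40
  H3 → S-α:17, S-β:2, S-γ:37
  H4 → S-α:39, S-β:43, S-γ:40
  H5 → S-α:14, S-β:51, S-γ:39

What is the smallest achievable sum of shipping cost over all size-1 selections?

56

Open {H3}.
  S-α→H3 17, S-β→H3 2, S-γ→H3 37  ⇒ total 56.
Compare {H1}: total 86.
Compare {H2}: total 104.
No size-1 selection does better; minimum is 56.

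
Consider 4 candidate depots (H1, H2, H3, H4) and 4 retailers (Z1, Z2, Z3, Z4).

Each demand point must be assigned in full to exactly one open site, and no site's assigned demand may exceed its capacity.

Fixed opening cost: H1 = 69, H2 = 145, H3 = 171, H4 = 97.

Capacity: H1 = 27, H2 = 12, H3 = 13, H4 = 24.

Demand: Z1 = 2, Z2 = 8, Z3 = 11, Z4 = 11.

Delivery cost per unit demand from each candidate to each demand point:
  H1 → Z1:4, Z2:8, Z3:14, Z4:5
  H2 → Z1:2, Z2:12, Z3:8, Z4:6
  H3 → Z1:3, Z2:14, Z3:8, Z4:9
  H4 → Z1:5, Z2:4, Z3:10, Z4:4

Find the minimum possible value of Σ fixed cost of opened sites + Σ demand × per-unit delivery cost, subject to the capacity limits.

Open {H1, H4}; cheapest assignment that respects the capacities:
  H1 (cap 27, load 13): Z1, Z4 — cost 2×4 + 11×5 = 63
  H4 (cap 24, load 19): Z2, Z3 — cost 8×4 + 11×10 = 142
  Shipping 205, fixed 166 → total 371.
  Any other capacity-feasible assignment to {H1, H4} ships for at least 205.
Compare {H2, H4}: its best feasible assignment gives total 416.
Compare {H1, H2}: its best feasible assignment gives total 429.
Every other set of open sites that can feasibly serve all demand totals ≥ 416 even under its best assignment. Minimum: 371.

371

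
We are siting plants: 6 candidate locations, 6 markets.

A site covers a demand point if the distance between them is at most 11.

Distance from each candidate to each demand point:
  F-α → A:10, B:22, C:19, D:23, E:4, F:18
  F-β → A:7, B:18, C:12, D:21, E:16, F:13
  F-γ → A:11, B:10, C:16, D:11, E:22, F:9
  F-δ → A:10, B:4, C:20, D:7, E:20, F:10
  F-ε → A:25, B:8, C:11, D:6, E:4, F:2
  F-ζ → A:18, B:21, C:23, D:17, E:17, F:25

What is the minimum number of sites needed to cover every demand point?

Coverage sets (demand points within 11 of each site):
  F-α: {A, E}
  F-β: {A}
  F-γ: {A, B, D, F}
  F-δ: {A, B, D, F}
  F-ε: {B, C, D, E, F}
  F-ζ: {}
No single site covers all 6 demand points.
But {F-α, F-ε} covers everything, so the minimum is 2.

2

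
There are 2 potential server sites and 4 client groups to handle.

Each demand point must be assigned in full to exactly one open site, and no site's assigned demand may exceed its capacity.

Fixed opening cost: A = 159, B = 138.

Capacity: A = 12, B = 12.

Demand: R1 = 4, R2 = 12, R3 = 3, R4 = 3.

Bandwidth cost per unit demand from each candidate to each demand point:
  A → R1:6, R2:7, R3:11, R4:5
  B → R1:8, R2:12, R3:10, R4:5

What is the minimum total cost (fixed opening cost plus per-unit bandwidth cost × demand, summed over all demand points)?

458

Open {A, B}; cheapest assignment that respects the capacities:
  A (cap 12, load 12): R2 — cost 12×7 = 84
  B (cap 12, load 10): R1, R3, R4 — cost 4×8 + 3×10 + 3×5 = 77
  Shipping 161, fixed 297 → total 458.
  Any other capacity-feasible assignment to {A, B} ships for at least 161.
Total demand is 22 and no other set of sites has combined capacity ≥ 22, so {A, B} is the only feasible choice of open sites. Minimum: 458.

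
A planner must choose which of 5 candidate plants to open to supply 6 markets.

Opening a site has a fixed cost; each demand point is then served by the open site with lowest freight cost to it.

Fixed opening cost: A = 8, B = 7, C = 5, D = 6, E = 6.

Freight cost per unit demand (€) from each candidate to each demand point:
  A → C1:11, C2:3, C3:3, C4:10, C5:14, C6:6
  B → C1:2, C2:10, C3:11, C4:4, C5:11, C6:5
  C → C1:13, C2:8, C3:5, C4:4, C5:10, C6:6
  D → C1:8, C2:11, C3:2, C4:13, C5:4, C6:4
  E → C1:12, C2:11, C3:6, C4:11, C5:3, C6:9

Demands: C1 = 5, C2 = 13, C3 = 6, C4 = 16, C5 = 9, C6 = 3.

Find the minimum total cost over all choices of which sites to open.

191

Open {A, B, D, E}: assign each demand point to its cheapest open site.
  C1→B 5×2=10, C2→A 13×3=39, C3→D 6×2=12, C4→B 16×4=64, C5→E 9×3=27, C6→D 3×4=12
  freight cost 164, fixed 27 → total 191.
Compare {A, B, D}: freight cost 173 + fixed 21 = 194.
Compare {A, B, E}: freight cost 173 + fixed 21 = 194.
Compare {A, B, C, D, E}: freight cost 164 + fixed 32 = 196.
All other subsets cost ≥ 194. Minimum total cost: 191.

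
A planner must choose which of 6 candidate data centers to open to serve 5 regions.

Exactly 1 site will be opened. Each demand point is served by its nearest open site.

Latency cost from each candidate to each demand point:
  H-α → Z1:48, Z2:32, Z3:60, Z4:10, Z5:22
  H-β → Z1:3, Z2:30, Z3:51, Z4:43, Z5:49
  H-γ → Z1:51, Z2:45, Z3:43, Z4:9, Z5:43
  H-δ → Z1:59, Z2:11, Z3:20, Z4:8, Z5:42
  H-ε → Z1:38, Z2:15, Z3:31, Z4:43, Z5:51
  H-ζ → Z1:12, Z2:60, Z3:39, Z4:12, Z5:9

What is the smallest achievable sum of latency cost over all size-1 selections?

Open {H-ζ}.
  Z1→H-ζ 12, Z2→H-ζ 60, Z3→H-ζ 39, Z4→H-ζ 12, Z5→H-ζ 9  ⇒ total 132.
Compare {H-δ}: total 140.
Compare {H-α}: total 172.
No size-1 selection does better; minimum is 132.

132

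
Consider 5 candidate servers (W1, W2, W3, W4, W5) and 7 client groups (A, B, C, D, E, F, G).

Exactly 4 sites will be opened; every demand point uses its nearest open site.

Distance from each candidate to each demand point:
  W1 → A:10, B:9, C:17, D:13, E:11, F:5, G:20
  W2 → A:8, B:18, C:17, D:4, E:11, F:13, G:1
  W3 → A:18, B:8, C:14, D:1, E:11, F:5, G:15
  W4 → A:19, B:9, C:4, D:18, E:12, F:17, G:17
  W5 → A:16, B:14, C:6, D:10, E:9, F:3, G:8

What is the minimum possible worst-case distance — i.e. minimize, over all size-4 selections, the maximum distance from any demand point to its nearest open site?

9

Open {W1, W2, W3, W5}.
  Farthest demand point is E at distance 9 (to W5); all others are ≤ 9.
With {W1, W2, W4, W5} the worst case is 9.
With {W2, W3, W4, W5} the worst case is 9.
No size-4 selection achieves below 9.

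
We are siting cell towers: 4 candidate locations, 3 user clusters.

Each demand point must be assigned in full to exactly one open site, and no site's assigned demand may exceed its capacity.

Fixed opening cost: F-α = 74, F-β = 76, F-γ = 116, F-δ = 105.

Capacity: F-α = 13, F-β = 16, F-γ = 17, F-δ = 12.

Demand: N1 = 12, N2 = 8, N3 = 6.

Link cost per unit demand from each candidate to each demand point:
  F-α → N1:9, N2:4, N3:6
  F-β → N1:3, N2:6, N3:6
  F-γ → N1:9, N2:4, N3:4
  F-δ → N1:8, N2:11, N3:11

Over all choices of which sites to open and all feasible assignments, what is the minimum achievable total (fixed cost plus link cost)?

Open {F-β, F-γ}; cheapest assignment that respects the capacities:
  F-β (cap 16, load 12): N1 — cost 12×3 = 36
  F-γ (cap 17, load 14): N2, N3 — cost 8×4 + 6×4 = 56
  Shipping 92, fixed 192 → total 284.
  Any other capacity-feasible assignment to {F-β, F-γ} ships for at least 92.
Compare {F-α, F-β}: its best feasible assignment gives total 342.
Compare {F-α, F-γ}: its best feasible assignment gives total 354.
Every other set of open sites that can feasibly serve all demand totals ≥ 342 even under its best assignment. Minimum: 284.

284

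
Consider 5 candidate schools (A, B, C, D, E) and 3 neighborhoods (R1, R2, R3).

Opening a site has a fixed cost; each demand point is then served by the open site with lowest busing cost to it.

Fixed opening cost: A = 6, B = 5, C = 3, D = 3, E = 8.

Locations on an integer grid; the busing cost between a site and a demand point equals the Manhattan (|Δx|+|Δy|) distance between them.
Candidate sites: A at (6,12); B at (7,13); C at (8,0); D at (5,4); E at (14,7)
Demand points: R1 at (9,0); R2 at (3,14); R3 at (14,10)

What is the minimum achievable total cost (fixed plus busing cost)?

24

Open {B, C}: assign each demand point to its cheapest open site.
  R1→C 1, R2→B 5, R3→B 10
  busing cost 16, fixed 8 → total 24.
Compare {A, C}: busing cost 16 + fixed 9 = 25.
Compare {B, C, E}: busing cost 9 + fixed 16 = 25.
Compare {A, C, E}: busing cost 9 + fixed 17 = 26.
All other subsets cost ≥ 25. Minimum total cost: 24.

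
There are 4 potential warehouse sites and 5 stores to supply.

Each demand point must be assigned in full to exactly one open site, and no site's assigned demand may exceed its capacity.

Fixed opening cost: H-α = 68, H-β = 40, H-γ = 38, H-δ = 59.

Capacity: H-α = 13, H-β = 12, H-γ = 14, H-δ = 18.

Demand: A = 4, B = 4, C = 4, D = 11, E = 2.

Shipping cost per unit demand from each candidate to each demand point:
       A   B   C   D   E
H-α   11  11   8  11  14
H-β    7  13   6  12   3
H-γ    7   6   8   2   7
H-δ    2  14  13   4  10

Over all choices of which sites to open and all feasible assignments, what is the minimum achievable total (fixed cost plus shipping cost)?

Open {H-β, H-γ}; cheapest assignment that respects the capacities:
  H-β (cap 12, load 12): A, B, C — cost 4×7 + 4×13 + 4×6 = 104
  H-γ (cap 14, load 13): D, E — cost 11×2 + 2×7 = 36
  Shipping 140, fixed 78 → total 218.
  Any other capacity-feasible assignment to {H-β, H-γ} ships for at least 140.
Compare {H-γ, H-δ}: its best feasible assignment gives total 219.
Compare {H-β, H-δ}: its best feasible assignment gives total 233.
Every other set of open sites that can feasibly serve all demand totals ≥ 219 even under its best assignment. Minimum: 218.

218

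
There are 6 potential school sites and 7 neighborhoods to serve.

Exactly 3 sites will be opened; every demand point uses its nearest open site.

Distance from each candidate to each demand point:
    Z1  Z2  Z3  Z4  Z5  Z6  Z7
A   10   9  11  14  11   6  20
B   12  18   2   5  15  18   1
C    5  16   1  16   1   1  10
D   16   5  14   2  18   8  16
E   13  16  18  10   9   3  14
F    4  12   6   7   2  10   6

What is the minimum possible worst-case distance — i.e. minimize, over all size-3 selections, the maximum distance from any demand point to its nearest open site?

Open {B, C, D}.
  Farthest demand point is Z1 at distance 5 (to C); all others are ≤ 5.
With {A, D, F} the worst case is 6.
With {C, D, F} the worst case is 6.
No size-3 selection achieves below 5.

5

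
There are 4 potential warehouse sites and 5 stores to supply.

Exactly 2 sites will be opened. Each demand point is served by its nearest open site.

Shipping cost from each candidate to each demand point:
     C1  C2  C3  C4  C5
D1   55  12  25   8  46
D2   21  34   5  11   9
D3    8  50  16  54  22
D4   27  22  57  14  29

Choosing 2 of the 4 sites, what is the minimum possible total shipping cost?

Open {D1, D2}.
  C1→D2 21, C2→D1 12, C3→D2 5, C4→D1 8, C5→D2 9  ⇒ total 55.
Compare {D1, D3}: total 66.
Compare {D2, D3}: total 67.
No size-2 selection does better; minimum is 55.

55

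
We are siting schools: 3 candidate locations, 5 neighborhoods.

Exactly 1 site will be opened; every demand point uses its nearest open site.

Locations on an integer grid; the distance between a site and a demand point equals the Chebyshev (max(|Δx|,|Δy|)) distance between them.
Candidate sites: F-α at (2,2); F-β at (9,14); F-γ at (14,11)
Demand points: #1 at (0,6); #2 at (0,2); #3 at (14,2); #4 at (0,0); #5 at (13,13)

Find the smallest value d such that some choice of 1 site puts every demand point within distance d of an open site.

Open {F-α}.
  Farthest demand point is #3 at distance 12 (to F-α); all others are ≤ 12.
With {F-β} the worst case is 14.
With {F-γ} the worst case is 14.
No size-1 selection achieves below 12.

12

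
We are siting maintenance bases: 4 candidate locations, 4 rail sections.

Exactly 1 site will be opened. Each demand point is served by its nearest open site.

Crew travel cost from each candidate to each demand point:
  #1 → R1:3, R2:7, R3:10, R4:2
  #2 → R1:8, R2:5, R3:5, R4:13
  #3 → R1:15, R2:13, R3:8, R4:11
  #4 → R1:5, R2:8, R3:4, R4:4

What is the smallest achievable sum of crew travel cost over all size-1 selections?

21

Open {#4}.
  R1→#4 5, R2→#4 8, R3→#4 4, R4→#4 4  ⇒ total 21.
Compare {#1}: total 22.
Compare {#2}: total 31.
No size-1 selection does better; minimum is 21.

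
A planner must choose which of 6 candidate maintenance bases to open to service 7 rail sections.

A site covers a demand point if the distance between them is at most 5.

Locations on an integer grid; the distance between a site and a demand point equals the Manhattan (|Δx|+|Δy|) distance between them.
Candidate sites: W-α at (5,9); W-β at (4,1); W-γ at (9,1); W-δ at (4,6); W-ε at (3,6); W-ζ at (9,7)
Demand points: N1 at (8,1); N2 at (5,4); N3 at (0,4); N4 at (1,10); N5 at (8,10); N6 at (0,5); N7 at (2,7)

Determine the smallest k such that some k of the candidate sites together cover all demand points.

3

Coverage sets (demand points within 5 of each site):
  W-α: {N2, N4, N5, N7}
  W-β: {N1, N2}
  W-γ: {N1}
  W-δ: {N2, N6, N7}
  W-ε: {N2, N3, N6, N7}
  W-ζ: {N5}
No 2 sites suffice: every size-2 union leaves at least one demand point uncovered.
But {W-α, W-β, W-ε} covers everything, so the minimum is 3.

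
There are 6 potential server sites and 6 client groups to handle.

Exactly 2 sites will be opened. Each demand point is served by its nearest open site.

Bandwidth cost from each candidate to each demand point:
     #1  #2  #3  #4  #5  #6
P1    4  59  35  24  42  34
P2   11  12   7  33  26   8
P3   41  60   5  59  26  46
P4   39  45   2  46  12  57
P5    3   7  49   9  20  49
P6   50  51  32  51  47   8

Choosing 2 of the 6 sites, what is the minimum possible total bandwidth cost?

Open {P2, P5}.
  #1→P5 3, #2→P5 7, #3→P2 7, #4→P5 9, #5→P5 20, #6→P2 8  ⇒ total 54.
Compare {P2, P4}: total 78.
Compare {P5, P6}: total 79.
No size-2 selection does better; minimum is 54.

54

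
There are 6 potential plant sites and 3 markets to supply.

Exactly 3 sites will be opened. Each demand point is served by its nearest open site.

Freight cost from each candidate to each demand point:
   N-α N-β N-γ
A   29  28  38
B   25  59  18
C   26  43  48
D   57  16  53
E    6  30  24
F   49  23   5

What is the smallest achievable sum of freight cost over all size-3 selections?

27

Open {D, E, F}.
  N-α→E 6, N-β→D 16, N-γ→F 5  ⇒ total 27.
Compare {A, E, F}: total 34.
Compare {B, E, F}: total 34.
No size-3 selection does better; minimum is 27.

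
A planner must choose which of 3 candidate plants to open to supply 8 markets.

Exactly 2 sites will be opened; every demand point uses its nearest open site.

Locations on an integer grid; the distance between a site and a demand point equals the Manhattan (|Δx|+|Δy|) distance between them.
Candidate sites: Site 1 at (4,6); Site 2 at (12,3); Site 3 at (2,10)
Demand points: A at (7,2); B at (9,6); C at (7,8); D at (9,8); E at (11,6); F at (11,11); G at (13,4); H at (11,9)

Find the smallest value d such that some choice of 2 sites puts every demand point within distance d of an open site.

Open {Site 1, Site 2}.
  Farthest demand point is F at distance 9 (to Site 2); all others are ≤ 9.
With {Site 2, Site 3} the worst case is 9.
With {Site 1, Site 3} the worst case is 11.
No size-2 selection achieves below 9.

9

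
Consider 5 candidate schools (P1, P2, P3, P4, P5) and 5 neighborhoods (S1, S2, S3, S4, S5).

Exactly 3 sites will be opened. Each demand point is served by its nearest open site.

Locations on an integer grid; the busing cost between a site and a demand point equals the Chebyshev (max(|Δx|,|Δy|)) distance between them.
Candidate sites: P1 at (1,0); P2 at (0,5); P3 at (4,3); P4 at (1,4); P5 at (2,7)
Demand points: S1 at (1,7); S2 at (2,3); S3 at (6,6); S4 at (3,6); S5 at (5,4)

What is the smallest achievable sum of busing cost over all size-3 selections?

7

Open {P3, P4, P5}.
  S1→P5 1, S2→P4 1, S3→P3 3, S4→P5 1, S5→P3 1  ⇒ total 7.
Compare {P1, P3, P5}: total 8.
Compare {P2, P3, P5}: total 8.
No size-3 selection does better; minimum is 7.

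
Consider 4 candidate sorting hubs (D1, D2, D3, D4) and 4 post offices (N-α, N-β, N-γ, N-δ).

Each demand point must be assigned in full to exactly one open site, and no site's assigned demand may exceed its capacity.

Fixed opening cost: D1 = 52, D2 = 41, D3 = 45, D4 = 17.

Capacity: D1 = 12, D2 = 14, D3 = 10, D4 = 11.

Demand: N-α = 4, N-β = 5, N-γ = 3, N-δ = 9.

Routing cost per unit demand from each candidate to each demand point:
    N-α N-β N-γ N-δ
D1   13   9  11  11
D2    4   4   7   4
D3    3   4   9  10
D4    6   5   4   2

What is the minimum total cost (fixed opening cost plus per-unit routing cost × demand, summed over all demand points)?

133

Open {D2, D4}; cheapest assignment that respects the capacities:
  D2 (cap 14, load 12): N-α, N-β, N-γ — cost 4×4 + 5×4 + 3×7 = 57
  D4 (cap 11, load 9): N-δ — cost 9×2 = 18
  Shipping 75, fixed 58 → total 133.
  Any other capacity-feasible assignment to {D2, D4} ships for at least 75.
Compare {D2, D3, D4}: its best feasible assignment gives total 174.
Compare {D2, D3}: its best feasible assignment gives total 175.
Every other set of open sites that can feasibly serve all demand totals ≥ 174 even under its best assignment. Minimum: 133.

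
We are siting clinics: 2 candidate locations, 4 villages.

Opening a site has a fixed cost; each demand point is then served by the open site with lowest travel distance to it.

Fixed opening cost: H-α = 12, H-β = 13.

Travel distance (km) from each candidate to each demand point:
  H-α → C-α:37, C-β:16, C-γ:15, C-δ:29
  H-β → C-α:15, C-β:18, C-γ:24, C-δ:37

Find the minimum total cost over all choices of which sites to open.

Open {H-α, H-β}: assign each demand point to its cheapest open site.
  C-α→H-β 15, C-β→H-α 16, C-γ→H-α 15, C-δ→H-α 29
  travel distance 75, fixed 25 → total 100.
Compare {H-β}: travel distance 94 + fixed 13 = 107.
Compare {H-α}: travel distance 97 + fixed 12 = 109.

100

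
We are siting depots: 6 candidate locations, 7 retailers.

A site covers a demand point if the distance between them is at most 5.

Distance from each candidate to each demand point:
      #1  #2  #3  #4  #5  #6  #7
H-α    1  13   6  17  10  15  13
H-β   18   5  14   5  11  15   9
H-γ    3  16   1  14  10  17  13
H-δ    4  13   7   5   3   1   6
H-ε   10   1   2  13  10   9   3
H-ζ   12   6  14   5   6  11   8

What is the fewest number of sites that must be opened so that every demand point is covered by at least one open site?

Coverage sets (demand points within 5 of each site):
  H-α: {#1}
  H-β: {#2, #4}
  H-γ: {#1, #3}
  H-δ: {#1, #4, #5, #6}
  H-ε: {#2, #3, #7}
  H-ζ: {#4}
No single site covers all 7 demand points.
But {H-δ, H-ε} covers everything, so the minimum is 2.

2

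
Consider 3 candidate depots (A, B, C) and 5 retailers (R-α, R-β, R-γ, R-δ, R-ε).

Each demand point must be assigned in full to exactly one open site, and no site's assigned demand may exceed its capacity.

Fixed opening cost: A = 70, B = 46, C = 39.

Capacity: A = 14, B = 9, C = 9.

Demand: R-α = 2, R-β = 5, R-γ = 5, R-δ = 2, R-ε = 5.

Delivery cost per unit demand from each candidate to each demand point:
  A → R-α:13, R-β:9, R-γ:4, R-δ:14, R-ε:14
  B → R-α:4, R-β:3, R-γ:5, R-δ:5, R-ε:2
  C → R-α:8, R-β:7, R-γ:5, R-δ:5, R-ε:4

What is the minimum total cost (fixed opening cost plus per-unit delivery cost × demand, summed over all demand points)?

Open {A, B}; cheapest assignment that respects the capacities:
  A (cap 14, load 10): R-β, R-γ — cost 5×9 + 5×4 = 65
  B (cap 9, load 9): R-α, R-δ, R-ε — cost 2×4 + 2×5 + 5×2 = 28
  Shipping 93, fixed 116 → total 209.
  Any other capacity-feasible assignment to {A, B} ships for at least 93.
Compare {A, C}: its best feasible assignment gives total 220.
Compare {A, B, C}: its best feasible assignment gives total 228.
Every other set of open sites that can feasibly serve all demand totals ≥ 220 even under its best assignment. Minimum: 209.

209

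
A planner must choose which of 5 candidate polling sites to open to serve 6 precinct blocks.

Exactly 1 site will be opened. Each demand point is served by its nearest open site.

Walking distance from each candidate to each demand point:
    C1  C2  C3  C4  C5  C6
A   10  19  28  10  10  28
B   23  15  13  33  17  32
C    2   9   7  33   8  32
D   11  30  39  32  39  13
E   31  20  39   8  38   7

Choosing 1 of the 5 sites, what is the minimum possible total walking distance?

91

Open {C}.
  C1→C 2, C2→C 9, C3→C 7, C4→C 33, C5→C 8, C6→C 32  ⇒ total 91.
Compare {A}: total 105.
Compare {B}: total 133.
No size-1 selection does better; minimum is 91.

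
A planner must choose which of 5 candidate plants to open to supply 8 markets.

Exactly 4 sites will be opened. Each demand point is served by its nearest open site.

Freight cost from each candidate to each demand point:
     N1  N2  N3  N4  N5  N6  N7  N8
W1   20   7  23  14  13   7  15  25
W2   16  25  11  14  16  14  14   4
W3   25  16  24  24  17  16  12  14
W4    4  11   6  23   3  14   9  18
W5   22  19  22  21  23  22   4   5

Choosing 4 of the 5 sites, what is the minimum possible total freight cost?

49

Open {W1, W2, W4, W5}.
  N1→W4 4, N2→W1 7, N3→W4 6, N4→W1 14, N5→W4 3, N6→W1 7, N7→W5 4, N8→W2 4  ⇒ total 49.
Compare {W1, W3, W4, W5}: total 50.
Compare {W1, W2, W3, W4}: total 54.
No size-4 selection does better; minimum is 49.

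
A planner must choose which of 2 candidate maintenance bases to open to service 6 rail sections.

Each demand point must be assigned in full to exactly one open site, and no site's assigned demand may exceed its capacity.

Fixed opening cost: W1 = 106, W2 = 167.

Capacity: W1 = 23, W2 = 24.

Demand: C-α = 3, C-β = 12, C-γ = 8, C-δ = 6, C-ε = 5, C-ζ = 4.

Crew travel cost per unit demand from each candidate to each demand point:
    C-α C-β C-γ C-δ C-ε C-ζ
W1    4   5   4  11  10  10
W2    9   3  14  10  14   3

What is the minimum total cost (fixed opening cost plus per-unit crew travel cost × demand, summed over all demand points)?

475

Open {W1, W2}; cheapest assignment that respects the capacities:
  W1 (cap 23, load 16): C-α, C-γ, C-ε — cost 3×4 + 8×4 + 5×10 = 94
  W2 (cap 24, load 22): C-β, C-δ, C-ζ — cost 12×3 + 6×10 + 4×3 = 108
  Shipping 202, fixed 273 → total 475.
  Any other capacity-feasible assignment to {W1, W2} ships for at least 202.
Total demand is 38 and no other set of sites has combined capacity ≥ 38, so {W1, W2} is the only feasible choice of open sites. Minimum: 475.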